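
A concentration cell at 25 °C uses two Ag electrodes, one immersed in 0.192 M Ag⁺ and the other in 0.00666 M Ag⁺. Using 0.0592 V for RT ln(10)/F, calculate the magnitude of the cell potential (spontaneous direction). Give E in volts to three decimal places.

For a concentration cell E°cell = 0. The 0.192 M side is the cathode (reduction is favoured where [Ag⁺] is higher).
With n = 1, E = −(0.0592/1) log([Ag⁺]ₐₙ/[Ag⁺]꜀ₐₜ) = −(0.0592/1) log(0.00666/0.192) = −(0.0592/1)(-1.460) = +0.086 V.

+0.086 V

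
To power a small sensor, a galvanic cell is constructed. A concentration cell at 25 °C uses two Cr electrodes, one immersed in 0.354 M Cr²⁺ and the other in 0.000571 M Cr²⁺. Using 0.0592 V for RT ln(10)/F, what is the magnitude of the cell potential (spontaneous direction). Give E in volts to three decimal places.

For a concentration cell E°cell = 0. The 0.354 M side is the cathode (reduction is favoured where [Cr²⁺] is higher).
With n = 2, E = −(0.0592/2) log([Cr²⁺]ₐₙ/[Cr²⁺]꜀ₐₜ) = −(0.0592/2) log(0.000571/0.354) = −(0.0592/2)(-2.792) = +0.083 V.

+0.083 V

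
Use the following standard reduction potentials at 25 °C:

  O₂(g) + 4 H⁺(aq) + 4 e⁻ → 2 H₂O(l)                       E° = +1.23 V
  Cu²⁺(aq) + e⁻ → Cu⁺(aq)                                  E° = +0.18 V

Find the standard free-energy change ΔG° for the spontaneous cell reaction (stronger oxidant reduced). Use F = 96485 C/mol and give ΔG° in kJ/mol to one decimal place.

-405.2 kJ/mol

O₂/H₂O (E° = +1.23 V) is the cathode; Cu²⁺/Cu⁺ (E° = +0.18 V) is the anode, so E°cell = +1.05 V.
Balancing electrons gives n = 4 (lcm of 4 and 1).
ΔG° = −nFE° = −(4)(96485)(+1.05) = -405,237 J = -405.2 kJ/mol.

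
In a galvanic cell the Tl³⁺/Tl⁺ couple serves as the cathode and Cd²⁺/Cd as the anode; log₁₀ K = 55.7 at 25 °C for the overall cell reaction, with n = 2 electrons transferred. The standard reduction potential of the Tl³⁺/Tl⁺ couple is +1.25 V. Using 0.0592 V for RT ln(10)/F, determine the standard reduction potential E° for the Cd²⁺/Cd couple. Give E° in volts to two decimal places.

-0.40 V

E°cell = (0.0592/n)·log K = (0.0592/2)(55.7) = +1.649 V.
Since Tl³⁺/Tl⁺ is the cathode and Cd²⁺/Cd the anode, E°cell = E°(Tl³⁺/Tl⁺) − E°(Cd²⁺/Cd).
So E°(Cd²⁺/Cd) = E°(Tl³⁺/Tl⁺) − E°cell = (+1.25) − (+1.649) = -0.40 V.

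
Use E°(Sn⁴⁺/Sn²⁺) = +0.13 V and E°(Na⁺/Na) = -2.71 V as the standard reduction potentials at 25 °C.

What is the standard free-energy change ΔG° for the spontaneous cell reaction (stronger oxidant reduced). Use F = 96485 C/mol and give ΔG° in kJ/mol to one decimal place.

-548.0 kJ/mol

Sn⁴⁺/Sn²⁺ (E° = +0.13 V) is the cathode; Na⁺/Na (E° = -2.71 V) is the anode, so E°cell = +2.84 V.
Balancing electrons gives n = 2 (lcm of 2 and 1).
ΔG° = −nFE° = −(2)(96485)(+2.84) = -548,035 J = -548.0 kJ/mol.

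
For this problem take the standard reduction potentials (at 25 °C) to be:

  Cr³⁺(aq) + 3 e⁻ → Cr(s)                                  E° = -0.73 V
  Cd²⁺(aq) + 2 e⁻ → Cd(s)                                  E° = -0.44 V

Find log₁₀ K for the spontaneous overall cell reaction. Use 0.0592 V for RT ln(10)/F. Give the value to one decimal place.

29.4

Cathode: Cd²⁺/Cd; anode: Cr³⁺/Cr. E°cell = +0.29 V, n = 6.
log K = nE°cell / 0.0592 = (6)(+0.29) / 0.0592 = 29.4.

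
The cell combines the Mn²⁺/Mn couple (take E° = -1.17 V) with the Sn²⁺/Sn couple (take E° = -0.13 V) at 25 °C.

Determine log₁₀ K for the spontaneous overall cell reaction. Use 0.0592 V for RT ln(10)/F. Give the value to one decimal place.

Cathode: Sn²⁺/Sn; anode: Mn²⁺/Mn. E°cell = +1.04 V, n = 2.
log K = nE°cell / 0.0592 = (2)(+1.04) / 0.0592 = 35.1.

35.1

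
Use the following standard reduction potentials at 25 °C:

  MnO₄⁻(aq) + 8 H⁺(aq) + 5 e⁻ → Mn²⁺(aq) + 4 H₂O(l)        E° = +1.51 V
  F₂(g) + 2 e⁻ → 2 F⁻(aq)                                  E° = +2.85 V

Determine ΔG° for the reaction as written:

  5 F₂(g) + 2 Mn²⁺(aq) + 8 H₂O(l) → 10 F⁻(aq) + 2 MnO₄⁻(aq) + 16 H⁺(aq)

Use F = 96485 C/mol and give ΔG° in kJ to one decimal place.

As written, F₂/F⁻ is reduced (cathode) and MnO₄⁻/Mn²⁺ is oxidised (anode), so E°cell = (+2.85) − (+1.51) = +1.34 V.
Balancing electrons gives n = 10.
ΔG° = −nFE° = −(10)(96485)(+1.34) = -1,292,899 J = -1292.9 kJ.

-1292.9 kJ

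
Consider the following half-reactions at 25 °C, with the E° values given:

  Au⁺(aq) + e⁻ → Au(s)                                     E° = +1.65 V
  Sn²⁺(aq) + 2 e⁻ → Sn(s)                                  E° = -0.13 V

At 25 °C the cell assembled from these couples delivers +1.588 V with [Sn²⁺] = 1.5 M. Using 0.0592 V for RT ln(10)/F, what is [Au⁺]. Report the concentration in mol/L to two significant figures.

0.00070 M

Au⁺/Au is the cathode, Sn²⁺/Sn the anode: E°cell = +1.78 V, n = 2.
Overall reaction: 2 Au⁺(aq) + Sn(s) → 2 Au(s) + Sn²⁺(aq); Q = [Sn²⁺]^1/[Au⁺]^2.
From E = E° − (0.0592/n) log Q: log Q = (E° − E)·n/0.0592 = (+1.78 − (+1.588))·2/0.0592 = 6.4865.
So 2·log[Au⁺] = 1·log(1.5) − log Q = 0.1761 − (6.4865) = -6.3104; log[Au⁺] = -6.3104 / 2 = -3.1552; [Au⁺] = 10^(-3.1552) ≈ 0.00070 M.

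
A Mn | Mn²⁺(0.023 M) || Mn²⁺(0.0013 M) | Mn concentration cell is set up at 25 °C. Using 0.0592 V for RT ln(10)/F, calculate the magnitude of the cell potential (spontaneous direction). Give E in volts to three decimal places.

For a concentration cell E°cell = 0. The 0.023 M side is the cathode (reduction is favoured where [Mn²⁺] is higher).
With n = 2, E = −(0.0592/2) log([Mn²⁺]ₐₙ/[Mn²⁺]꜀ₐₜ) = −(0.0592/2) log(0.0013/0.023) = −(0.0592/2)(-1.248) = +0.037 V.

+0.037 V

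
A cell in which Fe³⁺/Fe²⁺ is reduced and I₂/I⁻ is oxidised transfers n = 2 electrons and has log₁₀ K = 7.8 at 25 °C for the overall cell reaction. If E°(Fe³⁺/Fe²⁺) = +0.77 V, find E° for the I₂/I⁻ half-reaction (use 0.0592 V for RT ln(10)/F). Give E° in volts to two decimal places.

E°cell = (0.0592/n)·log K = (0.0592/2)(7.8) = +0.231 V.
Since Fe³⁺/Fe²⁺ is the cathode and I₂/I⁻ the anode, E°cell = E°(Fe³⁺/Fe²⁺) − E°(I₂/I⁻).
So E°(I₂/I⁻) = E°(Fe³⁺/Fe²⁺) − E°cell = (+0.77) − (+0.231) = +0.54 V.

+0.54 V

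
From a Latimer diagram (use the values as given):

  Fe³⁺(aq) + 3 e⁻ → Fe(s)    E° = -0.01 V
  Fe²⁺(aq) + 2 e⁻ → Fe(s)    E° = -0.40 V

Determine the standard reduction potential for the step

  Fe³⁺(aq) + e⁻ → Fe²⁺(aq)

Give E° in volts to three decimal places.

Sequential free energies add, so n₃E°₃ = n₁E°₁ + n₂E°₂.
With n₃ = 3, and the known step contributing 2×(-0.40) V, the unknown satisfies 1·E° = 3×(-0.01) − 2×(-0.40) = +0.770.
E° = +0.770 / 1 = +0.770 V.

+0.770 V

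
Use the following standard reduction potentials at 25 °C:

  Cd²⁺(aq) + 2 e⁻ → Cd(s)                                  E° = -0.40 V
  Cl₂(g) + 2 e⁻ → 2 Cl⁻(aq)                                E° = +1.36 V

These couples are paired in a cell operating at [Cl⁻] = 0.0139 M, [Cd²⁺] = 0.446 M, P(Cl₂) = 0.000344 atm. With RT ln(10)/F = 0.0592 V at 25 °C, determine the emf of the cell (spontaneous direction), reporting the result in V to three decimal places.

+1.778 V

Cl₂/Cl⁻ is the cathode (higher E°), Cd²⁺/Cd the anode: E°cell = +1.36 − (-0.40) = +1.76 V, n = 2.
Overall: Cl₂(g) + Cd(s) → 2 Cl⁻(aq) + Cd²⁺(aq)
Q = [Cl⁻]^2·[Cd²⁺] / (P(Cl₂)); log Q = -0.601.
E = E° − (0.0592/n) log Q = +1.76 − (0.0592/2)(-0.601) = +1.778 V.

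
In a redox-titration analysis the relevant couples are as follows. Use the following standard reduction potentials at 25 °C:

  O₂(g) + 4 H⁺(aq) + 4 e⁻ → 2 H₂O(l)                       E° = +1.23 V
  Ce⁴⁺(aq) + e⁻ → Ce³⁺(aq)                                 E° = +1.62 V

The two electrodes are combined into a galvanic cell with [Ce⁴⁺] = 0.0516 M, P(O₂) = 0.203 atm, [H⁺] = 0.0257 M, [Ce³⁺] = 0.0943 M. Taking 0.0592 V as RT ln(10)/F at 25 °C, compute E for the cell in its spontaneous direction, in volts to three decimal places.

+0.479 V

Ce⁴⁺/Ce³⁺ is the cathode (higher E°), O₂/H₂O the anode: E°cell = +1.62 − (+1.23) = +0.39 V, n = 4.
Overall: 4 Ce⁴⁺(aq) + 2 H₂O(l) → 4 Ce³⁺(aq) + O₂(g) + 4 H⁺(aq)
Q = [Ce³⁺]^4·P(O₂)·[H⁺]^4 / ([Ce⁴⁺]^4); log Q = -6.005.
E = E° − (0.0592/n) log Q = +0.39 − (0.0592/4)(-6.005) = +0.479 V.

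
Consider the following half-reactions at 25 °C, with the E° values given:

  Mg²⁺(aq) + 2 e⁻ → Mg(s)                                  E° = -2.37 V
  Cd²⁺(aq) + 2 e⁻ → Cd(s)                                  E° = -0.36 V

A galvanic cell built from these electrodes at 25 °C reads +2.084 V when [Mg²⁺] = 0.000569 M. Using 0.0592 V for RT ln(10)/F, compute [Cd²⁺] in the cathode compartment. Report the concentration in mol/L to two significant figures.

0.18 M

Cd²⁺/Cd is the cathode, Mg²⁺/Mg the anode: E°cell = +2.01 V, n = 2.
Overall reaction: Cd²⁺(aq) + Mg(s) → Cd(s) + Mg²⁺(aq); Q = [Mg²⁺]^1/[Cd²⁺]^1.
From E = E° − (0.0592/n) log Q: log Q = (E° − E)·n/0.0592 = (+2.01 − (+2.084))·2/0.0592 = -2.5000.
So 1·log[Cd²⁺] = 1·log(0.000569) − log Q = -3.2449 − (-2.5000) = -0.7449; [Cd²⁺] = 10^(-0.7449) ≈ 0.18 M.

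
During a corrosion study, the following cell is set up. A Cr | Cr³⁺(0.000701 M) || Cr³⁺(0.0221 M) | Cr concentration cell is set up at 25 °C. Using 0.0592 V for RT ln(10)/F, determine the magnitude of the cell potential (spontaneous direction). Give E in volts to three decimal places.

For a concentration cell E°cell = 0. The 0.0221 M side is the cathode (reduction is favoured where [Cr³⁺] is higher).
With n = 3, E = −(0.0592/3) log([Cr³⁺]ₐₙ/[Cr³⁺]꜀ₐₜ) = −(0.0592/3) log(0.000701/0.0221) = −(0.0592/3)(-1.499) = +0.030 V.

+0.030 V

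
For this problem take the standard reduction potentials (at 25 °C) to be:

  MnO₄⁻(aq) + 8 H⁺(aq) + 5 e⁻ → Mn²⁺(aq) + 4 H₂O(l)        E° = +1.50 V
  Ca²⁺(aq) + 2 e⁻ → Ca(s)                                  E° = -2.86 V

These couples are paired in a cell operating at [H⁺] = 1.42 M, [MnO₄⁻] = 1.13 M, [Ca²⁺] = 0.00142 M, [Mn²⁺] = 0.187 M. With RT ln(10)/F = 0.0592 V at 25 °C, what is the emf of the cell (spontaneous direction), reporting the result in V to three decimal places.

MnO₄⁻/Mn²⁺ is the cathode (higher E°), Ca²⁺/Ca the anode: E°cell = +1.50 − (-2.86) = +4.36 V, n = 10.
Overall: 2 MnO₄⁻(aq) + 16 H⁺(aq) + 5 Ca(s) → 2 Mn²⁺(aq) + 8 H₂O(l) + 5 Ca²⁺(aq)
Q = [Mn²⁺]^2·[Ca²⁺]^5 / ([MnO₄⁻]^2·[H⁺]^16); log Q = -18.238.
E = E° − (0.0592/n) log Q = +4.36 − (0.0592/10)(-18.238) = +4.468 V.

+4.468 V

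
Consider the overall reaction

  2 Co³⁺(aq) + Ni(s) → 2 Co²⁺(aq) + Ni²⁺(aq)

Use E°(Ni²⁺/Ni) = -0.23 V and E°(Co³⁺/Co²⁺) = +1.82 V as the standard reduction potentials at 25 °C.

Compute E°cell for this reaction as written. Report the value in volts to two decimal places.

+2.05 V

The Co³⁺/Co²⁺ couple has the higher reduction potential, so it is the cathode; Ni²⁺/Ni is oxidised at the anode.
E°cell = E°(cathode) − E°(anode) = (+1.82) − (-0.23) = +2.05 V.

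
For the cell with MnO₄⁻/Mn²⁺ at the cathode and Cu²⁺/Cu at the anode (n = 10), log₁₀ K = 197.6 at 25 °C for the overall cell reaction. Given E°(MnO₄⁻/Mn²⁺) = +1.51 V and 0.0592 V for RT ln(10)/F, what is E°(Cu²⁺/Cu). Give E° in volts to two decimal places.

E°cell = (0.0592/n)·log K = (0.0592/10)(197.6) = +1.170 V.
Since MnO₄⁻/Mn²⁺ is the cathode and Cu²⁺/Cu the anode, E°cell = E°(MnO₄⁻/Mn²⁺) − E°(Cu²⁺/Cu).
So E°(Cu²⁺/Cu) = E°(MnO₄⁻/Mn²⁺) − E°cell = (+1.51) − (+1.170) = +0.34 V.

+0.34 V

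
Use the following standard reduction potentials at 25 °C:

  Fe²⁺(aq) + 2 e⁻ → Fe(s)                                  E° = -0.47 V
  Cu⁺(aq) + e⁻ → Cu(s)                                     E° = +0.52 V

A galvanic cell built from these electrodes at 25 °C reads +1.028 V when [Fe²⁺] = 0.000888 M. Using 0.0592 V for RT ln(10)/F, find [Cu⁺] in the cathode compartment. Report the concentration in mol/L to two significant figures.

Cu⁺/Cu is the cathode, Fe²⁺/Fe the anode: E°cell = +0.99 V, n = 2.
Overall reaction: 2 Cu⁺(aq) + Fe(s) → 2 Cu(s) + Fe²⁺(aq); Q = [Fe²⁺]^1/[Cu⁺]^2.
From E = E° − (0.0592/n) log Q: log Q = (E° − E)·n/0.0592 = (+0.99 − (+1.028))·2/0.0592 = -1.2838.
So 2·log[Cu⁺] = 1·log(0.000888) − log Q = -3.0516 − (-1.2838) = -1.7678; log[Cu⁺] = -1.7678 / 2 = -0.8839; [Cu⁺] = 10^(-0.8839) ≈ 0.13 M.

0.13 M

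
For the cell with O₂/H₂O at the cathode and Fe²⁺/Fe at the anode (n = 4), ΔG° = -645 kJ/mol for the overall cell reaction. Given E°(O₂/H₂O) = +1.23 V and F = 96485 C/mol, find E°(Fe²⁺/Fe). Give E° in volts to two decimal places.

-0.44 V

E°cell = −ΔG°/(nF) = −(-645×10³)/((4)(96485)) = +1.671 V.
Since O₂/H₂O is the cathode and Fe²⁺/Fe the anode, E°cell = E°(O₂/H₂O) − E°(Fe²⁺/Fe).
So E°(Fe²⁺/Fe) = E°(O₂/H₂O) − E°cell = (+1.23) − (+1.671) = -0.44 V.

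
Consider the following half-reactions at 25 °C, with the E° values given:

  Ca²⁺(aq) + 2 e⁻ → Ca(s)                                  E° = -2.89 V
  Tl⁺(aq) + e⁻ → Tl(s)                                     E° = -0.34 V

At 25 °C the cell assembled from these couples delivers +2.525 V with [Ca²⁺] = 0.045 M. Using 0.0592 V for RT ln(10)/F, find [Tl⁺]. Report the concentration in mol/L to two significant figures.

0.080 M

Tl⁺/Tl is the cathode, Ca²⁺/Ca the anode: E°cell = +2.55 V, n = 2.
Overall reaction: 2 Tl⁺(aq) + Ca(s) → 2 Tl(s) + Ca²⁺(aq); Q = [Ca²⁺]^1/[Tl⁺]^2.
From E = E° − (0.0592/n) log Q: log Q = (E° − E)·n/0.0592 = (+2.55 − (+2.525))·2/0.0592 = 0.8446.
So 2·log[Tl⁺] = 1·log(0.045) − log Q = -1.3468 − (0.8446) = -2.1914; log[Tl⁺] = -2.1914 / 2 = -1.0957; [Tl⁺] = 10^(-1.0957) ≈ 0.080 M.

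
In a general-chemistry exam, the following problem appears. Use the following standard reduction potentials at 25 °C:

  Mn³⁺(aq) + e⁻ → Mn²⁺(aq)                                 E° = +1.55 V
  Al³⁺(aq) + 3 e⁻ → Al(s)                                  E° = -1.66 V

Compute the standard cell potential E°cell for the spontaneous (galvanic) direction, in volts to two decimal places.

The Mn³⁺/Mn²⁺ couple has the higher reduction potential, so it is the cathode; Al³⁺/Al is oxidised at the anode.
E°cell = E°(cathode) − E°(anode) = (+1.55) − (-1.66) = +3.21 V.
Since E°cell > 0, the reaction is spontaneous under standard conditions.

+3.21 V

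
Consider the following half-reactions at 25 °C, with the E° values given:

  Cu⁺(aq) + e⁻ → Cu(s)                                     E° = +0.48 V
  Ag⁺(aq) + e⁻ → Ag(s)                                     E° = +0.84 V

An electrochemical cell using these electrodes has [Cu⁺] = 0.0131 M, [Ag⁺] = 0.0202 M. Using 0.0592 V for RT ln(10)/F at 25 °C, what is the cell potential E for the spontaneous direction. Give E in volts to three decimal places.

+0.371 V

Ag⁺/Ag is the cathode (higher E°), Cu⁺/Cu the anode: E°cell = +0.84 − (+0.48) = +0.36 V, n = 1.
Overall: Ag⁺(aq) + Cu(s) → Ag(s) + Cu⁺(aq)
Q = [Cu⁺] / ([Ag⁺]); log Q = -0.188.
E = E° − (0.0592/n) log Q = +0.36 − (0.0592/1)(-0.188) = +0.371 V.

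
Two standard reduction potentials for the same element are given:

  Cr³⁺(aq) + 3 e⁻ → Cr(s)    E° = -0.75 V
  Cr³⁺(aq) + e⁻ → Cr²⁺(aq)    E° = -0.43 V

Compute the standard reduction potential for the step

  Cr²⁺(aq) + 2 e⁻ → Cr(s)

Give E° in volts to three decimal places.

Sequential free energies add, so n₃E°₃ = n₁E°₁ + n₂E°₂.
With n₃ = 3, and the known step contributing 1×(-0.43) V, the unknown satisfies 2·E° = 3×(-0.75) − 1×(-0.43) = -1.820.
E° = -1.820 / 2 = -0.910 V.

-0.910 V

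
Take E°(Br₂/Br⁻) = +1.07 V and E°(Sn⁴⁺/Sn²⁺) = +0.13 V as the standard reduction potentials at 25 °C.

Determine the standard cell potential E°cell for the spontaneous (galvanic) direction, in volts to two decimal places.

The Br₂/Br⁻ couple has the higher reduction potential, so it is the cathode; Sn⁴⁺/Sn²⁺ is oxidised at the anode.
E°cell = E°(cathode) − E°(anode) = (+1.07) − (+0.13) = +0.94 V.
Since E°cell > 0, the reaction is spontaneous under standard conditions.

+0.94 V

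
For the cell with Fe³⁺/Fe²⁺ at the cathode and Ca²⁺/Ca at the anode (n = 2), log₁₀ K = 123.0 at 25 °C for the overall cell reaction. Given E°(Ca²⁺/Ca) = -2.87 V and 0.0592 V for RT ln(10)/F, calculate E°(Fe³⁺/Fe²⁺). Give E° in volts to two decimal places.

E°cell = (0.0592/n)·log K = (0.0592/2)(123.0) = +3.641 V.
Since Fe³⁺/Fe²⁺ is the cathode and Ca²⁺/Ca the anode, E°cell = E°(Fe³⁺/Fe²⁺) − E°(Ca²⁺/Ca).
So E°(Fe³⁺/Fe²⁺) = E°cell + E°(Ca²⁺/Ca) = +3.641 + (-2.87) = +0.77 V.

+0.77 V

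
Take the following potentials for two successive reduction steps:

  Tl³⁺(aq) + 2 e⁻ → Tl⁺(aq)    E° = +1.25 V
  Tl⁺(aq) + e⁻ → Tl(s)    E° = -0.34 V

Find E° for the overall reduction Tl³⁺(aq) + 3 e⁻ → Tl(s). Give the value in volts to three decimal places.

Standard free energies of sequential steps add: ΔG°₃ = ΔG°₁ + ΔG°₂, so n₃E°₃ = n₁E°₁ + n₂E°₂.
E°₃ = (2×+1.25 + 1×-0.34) / 3 = (+2.160) / 3 = +0.720 V.
Simply averaging or adding the two E° values would be wrong; the electron-weighted sum is required.

+0.720 V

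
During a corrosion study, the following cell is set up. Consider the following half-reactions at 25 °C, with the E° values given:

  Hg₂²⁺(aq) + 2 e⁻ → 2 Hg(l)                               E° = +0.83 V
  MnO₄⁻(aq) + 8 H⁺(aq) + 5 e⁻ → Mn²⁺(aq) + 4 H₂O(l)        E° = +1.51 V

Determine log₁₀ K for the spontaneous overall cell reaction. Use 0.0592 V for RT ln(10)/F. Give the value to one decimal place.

Cathode: MnO₄⁻/Mn²⁺; anode: Hg₂²⁺/Hg. E°cell = +0.68 V, n = 10.
log K = nE°cell / 0.0592 = (10)(+0.68) / 0.0592 = 114.9.

114.9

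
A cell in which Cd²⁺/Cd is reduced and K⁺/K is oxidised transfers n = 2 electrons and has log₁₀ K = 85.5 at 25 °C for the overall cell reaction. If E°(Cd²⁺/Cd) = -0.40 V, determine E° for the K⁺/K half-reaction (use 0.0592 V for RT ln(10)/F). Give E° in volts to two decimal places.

E°cell = (0.0592/n)·log K = (0.0592/2)(85.5) = +2.531 V.
Since Cd²⁺/Cd is the cathode and K⁺/K the anode, E°cell = E°(Cd²⁺/Cd) − E°(K⁺/K).
So E°(K⁺/K) = E°(Cd²⁺/Cd) − E°cell = (-0.40) − (+2.531) = -2.93 V.

-2.93 V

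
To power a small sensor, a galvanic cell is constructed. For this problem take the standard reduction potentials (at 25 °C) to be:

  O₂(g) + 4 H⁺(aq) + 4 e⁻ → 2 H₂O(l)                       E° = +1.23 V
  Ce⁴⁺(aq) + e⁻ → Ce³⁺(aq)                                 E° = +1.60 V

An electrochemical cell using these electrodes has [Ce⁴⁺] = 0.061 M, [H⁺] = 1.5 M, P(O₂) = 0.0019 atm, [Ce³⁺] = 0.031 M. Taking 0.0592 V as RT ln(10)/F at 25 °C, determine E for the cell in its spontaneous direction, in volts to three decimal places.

+0.417 V

Ce⁴⁺/Ce³⁺ is the cathode (higher E°), O₂/H₂O the anode: E°cell = +1.60 − (+1.23) = +0.37 V, n = 4.
Overall: 4 Ce⁴⁺(aq) + 2 H₂O(l) → 4 Ce³⁺(aq) + O₂(g) + 4 H⁺(aq)
Q = [Ce³⁺]^4·P(O₂)·[H⁺]^4 / ([Ce⁴⁺]^4); log Q = -3.193.
E = E° − (0.0592/n) log Q = +0.37 − (0.0592/4)(-3.193) = +0.417 V.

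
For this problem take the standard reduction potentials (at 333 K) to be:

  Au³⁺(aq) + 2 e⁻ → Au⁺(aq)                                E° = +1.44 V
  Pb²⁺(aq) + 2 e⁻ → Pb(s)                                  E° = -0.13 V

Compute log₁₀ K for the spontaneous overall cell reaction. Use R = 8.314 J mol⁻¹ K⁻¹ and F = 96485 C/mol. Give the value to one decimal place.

47.5

Cathode: Au³⁺/Au⁺; anode: Pb²⁺/Pb. E°cell = (+1.44) − (-0.13) = +1.57 V, with n = 2.
ΔG° = −nFE° = −RT ln K, so ln K = nFE°/(RT) = (2)(96485)(+1.57) / ((8.314)(333)) = 109.430.
log₁₀ K = 109.430 / ln 10 = 47.5.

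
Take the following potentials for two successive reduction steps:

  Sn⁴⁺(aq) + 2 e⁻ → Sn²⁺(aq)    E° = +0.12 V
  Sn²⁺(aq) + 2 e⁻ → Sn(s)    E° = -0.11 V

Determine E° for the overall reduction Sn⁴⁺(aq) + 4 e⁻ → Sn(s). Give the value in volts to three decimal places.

Standard free energies of sequential steps add: ΔG°₃ = ΔG°₁ + ΔG°₂, so n₃E°₃ = n₁E°₁ + n₂E°₂.
E°₃ = (2×+0.12 + 2×-0.11) / 4 = (+0.020) / 4 = +0.005 V.

+0.005 V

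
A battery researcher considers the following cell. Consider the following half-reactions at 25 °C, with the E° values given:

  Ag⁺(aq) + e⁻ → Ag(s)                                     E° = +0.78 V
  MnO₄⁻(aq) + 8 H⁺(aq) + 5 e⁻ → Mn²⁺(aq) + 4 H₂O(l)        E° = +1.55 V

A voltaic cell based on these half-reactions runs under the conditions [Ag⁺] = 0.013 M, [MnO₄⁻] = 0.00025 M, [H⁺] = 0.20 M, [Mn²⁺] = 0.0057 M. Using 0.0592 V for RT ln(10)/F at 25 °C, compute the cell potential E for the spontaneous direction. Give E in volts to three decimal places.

MnO₄⁻/Mn²⁺ is the cathode (higher E°), Ag⁺/Ag the anode: E°cell = +1.55 − (+0.78) = +0.77 V, n = 5.
Overall: MnO₄⁻(aq) + 8 H⁺(aq) + 5 Ag(s) → Mn²⁺(aq) + 4 H₂O(l) + 5 Ag⁺(aq)
Q = [Mn²⁺]·[Ag⁺]^5 / ([MnO₄⁻]·[H⁺]^8); log Q = -2.481.
E = E° − (0.0592/n) log Q = +0.77 − (0.0592/5)(-2.481) = +0.799 V.

+0.799 V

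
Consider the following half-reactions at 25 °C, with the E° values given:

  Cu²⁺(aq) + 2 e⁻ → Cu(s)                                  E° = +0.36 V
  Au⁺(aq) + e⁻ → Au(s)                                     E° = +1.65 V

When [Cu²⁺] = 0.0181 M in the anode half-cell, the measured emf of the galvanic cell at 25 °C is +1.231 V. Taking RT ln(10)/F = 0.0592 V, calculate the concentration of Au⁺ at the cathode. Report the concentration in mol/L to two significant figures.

Au⁺/Au is the cathode, Cu²⁺/Cu the anode: E°cell = +1.29 V, n = 2.
Overall reaction: 2 Au⁺(aq) + Cu(s) → 2 Au(s) + Cu²⁺(aq); Q = [Cu²⁺]^1/[Au⁺]^2.
From E = E° − (0.0592/n) log Q: log Q = (E° − E)·n/0.0592 = (+1.29 − (+1.231))·2/0.0592 = 1.9932.
So 2·log[Au⁺] = 1·log(0.0181) − log Q = -1.7423 − (1.9932) = -3.7355; log[Au⁺] = -3.7355 / 2 = -1.8678; [Au⁺] = 10^(-1.8678) ≈ 0.014 M.

0.014 M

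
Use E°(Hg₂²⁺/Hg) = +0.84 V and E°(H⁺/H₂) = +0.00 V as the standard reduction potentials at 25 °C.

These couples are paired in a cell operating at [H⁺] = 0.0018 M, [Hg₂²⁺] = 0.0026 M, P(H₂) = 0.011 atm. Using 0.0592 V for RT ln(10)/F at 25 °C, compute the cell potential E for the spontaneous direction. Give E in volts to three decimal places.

+0.868 V

Hg₂²⁺/Hg is the cathode (higher E°), H⁺/H₂ the anode: E°cell = +0.84 − (+0.00) = +0.84 V, n = 2.
Overall: Hg₂²⁺(aq) + H₂(g) → 2 Hg(l) + 2 H⁺(aq)
Q = [H⁺]^2 / ([Hg₂²⁺]·P(H₂)); log Q = -0.946.
E = E° − (0.0592/n) log Q = +0.84 − (0.0592/2)(-0.946) = +0.868 V.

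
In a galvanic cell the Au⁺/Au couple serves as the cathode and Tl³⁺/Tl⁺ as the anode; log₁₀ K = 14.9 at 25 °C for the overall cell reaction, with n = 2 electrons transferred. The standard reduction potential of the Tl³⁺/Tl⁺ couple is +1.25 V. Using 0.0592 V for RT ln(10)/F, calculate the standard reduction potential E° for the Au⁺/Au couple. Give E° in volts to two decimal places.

+1.69 V

E°cell = (0.0592/n)·log K = (0.0592/2)(14.9) = +0.441 V.
Since Au⁺/Au is the cathode and Tl³⁺/Tl⁺ the anode, E°cell = E°(Au⁺/Au) − E°(Tl³⁺/Tl⁺).
So E°(Au⁺/Au) = E°cell + E°(Tl³⁺/Tl⁺) = +0.441 + (+1.25) = +1.69 V.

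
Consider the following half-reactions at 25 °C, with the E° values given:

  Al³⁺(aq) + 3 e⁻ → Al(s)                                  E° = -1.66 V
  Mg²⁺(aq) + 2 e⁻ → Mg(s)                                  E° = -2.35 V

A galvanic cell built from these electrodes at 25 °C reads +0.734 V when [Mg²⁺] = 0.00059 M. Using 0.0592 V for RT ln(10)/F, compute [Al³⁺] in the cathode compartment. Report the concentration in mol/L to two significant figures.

Al³⁺/Al is the cathode, Mg²⁺/Mg the anode: E°cell = +0.69 V, n = 6.
Overall reaction: 2 Al³⁺(aq) + 3 Mg(s) → 2 Al(s) + 3 Mg²⁺(aq); Q = [Mg²⁺]^3/[Al³⁺]^2.
From E = E° − (0.0592/n) log Q: log Q = (E° − E)·n/0.0592 = (+0.69 − (+0.734))·6/0.0592 = -4.4595.
So 2·log[Al³⁺] = 3·log(0.00059) − log Q = -9.6874 − (-4.4595) = -5.2279; log[Al³⁺] = -5.2279 / 2 = -2.6139; [Al³⁺] = 10^(-2.6139) ≈ 0.0024 M.

0.0024 M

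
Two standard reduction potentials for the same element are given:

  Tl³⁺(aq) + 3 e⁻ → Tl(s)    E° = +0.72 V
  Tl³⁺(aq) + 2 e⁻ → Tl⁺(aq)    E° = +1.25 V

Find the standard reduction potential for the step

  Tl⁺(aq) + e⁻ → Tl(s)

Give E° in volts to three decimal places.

-0.340 V

Sequential free energies add, so n₃E°₃ = n₁E°₁ + n₂E°₂.
With n₃ = 3, and the known step contributing 2×(+1.25) V, the unknown satisfies 1·E° = 3×(+0.72) − 2×(+1.25) = -0.340.
E° = -0.340 / 1 = -0.340 V.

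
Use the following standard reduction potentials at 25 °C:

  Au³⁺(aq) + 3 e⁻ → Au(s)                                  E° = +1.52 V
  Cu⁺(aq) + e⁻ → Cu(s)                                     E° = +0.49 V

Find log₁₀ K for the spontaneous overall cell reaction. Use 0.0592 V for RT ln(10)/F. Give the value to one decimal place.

Cathode: Au³⁺/Au; anode: Cu⁺/Cu. E°cell = +1.03 V, n = 3.
log K = nE°cell / 0.0592 = (3)(+1.03) / 0.0592 = 52.2.

52.2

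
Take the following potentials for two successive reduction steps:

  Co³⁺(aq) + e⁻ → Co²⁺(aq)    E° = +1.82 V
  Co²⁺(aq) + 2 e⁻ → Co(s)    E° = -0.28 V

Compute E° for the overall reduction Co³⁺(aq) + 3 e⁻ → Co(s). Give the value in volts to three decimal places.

+0.420 V

Adding the free-energy changes (−nFE°) of the two steps gives −n₃FE°₃ = −n₁FE°₁ − n₂FE°₂.
E°₃ = (1×+1.82 + 2×-0.28) / 3 = (+1.260) / 3 = +0.420 V.
E° values themselves are not directly additive — weighting by electron count is essential.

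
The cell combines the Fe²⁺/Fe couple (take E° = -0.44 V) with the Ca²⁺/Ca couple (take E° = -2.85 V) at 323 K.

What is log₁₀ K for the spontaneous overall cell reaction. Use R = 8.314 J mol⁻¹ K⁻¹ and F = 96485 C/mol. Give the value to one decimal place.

75.2

Cathode: Fe²⁺/Fe; anode: Ca²⁺/Ca. E°cell = (-0.44) − (-2.85) = +2.41 V, with n = 2.
ΔG° = −nFE° = −RT ln K, so ln K = nFE°/(RT) = (2)(96485)(+2.41) / ((8.314)(323)) = 173.179.
log₁₀ K = 173.179 / ln 10 = 75.2.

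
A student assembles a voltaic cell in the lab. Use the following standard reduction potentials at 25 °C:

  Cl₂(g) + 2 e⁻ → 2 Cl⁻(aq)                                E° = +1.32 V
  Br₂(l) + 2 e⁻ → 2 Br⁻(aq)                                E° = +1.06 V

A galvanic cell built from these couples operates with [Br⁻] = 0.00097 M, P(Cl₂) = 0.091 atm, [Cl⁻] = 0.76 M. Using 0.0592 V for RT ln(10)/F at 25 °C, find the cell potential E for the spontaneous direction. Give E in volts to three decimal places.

+0.058 V

Cl₂/Cl⁻ is the cathode (higher E°), Br₂/Br⁻ the anode: E°cell = +1.32 − (+1.06) = +0.26 V, n = 2.
Overall: Cl₂(g) + 2 Br⁻(aq) → 2 Cl⁻(aq) + Br₂(l)
Q = [Cl⁻]^2 / (P(Cl₂)·[Br⁻]^2); log Q = 6.829.
E = E° − (0.0592/n) log Q = +0.26 − (0.0592/2)(6.829) = +0.058 V.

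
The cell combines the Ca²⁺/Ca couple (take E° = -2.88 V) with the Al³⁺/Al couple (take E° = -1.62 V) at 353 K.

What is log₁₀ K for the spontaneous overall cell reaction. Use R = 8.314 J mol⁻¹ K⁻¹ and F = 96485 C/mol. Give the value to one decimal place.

107.9

Cathode: Al³⁺/Al; anode: Ca²⁺/Ca. E°cell = (-1.62) − (-2.88) = +1.26 V, with n = 6.
ΔG° = −nFE° = −RT ln K, so ln K = nFE°/(RT) = (6)(96485)(+1.26) / ((8.314)(353)) = 248.540.
log₁₀ K = 248.540 / ln 10 = 107.9.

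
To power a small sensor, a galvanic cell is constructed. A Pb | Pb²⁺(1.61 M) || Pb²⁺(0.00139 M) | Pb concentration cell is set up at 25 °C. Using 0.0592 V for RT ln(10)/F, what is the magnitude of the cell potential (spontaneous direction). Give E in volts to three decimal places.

+0.091 V

For a concentration cell E°cell = 0. The 1.61 M side is the cathode (reduction is favoured where [Pb²⁺] is higher).
With n = 2, E = −(0.0592/2) log([Pb²⁺]ₐₙ/[Pb²⁺]꜀ₐₜ) = −(0.0592/2) log(0.00139/1.61) = −(0.0592/2)(-3.064) = +0.091 V.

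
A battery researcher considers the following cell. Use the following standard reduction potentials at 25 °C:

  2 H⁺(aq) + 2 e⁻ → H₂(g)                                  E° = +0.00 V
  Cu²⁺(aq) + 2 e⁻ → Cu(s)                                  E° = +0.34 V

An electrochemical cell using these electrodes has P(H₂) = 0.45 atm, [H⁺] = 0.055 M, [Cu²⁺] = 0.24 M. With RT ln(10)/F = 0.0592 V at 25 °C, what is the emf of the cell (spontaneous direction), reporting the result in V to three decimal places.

+0.386 V

Cu²⁺/Cu is the cathode (higher E°), H⁺/H₂ the anode: E°cell = +0.34 − (+0.00) = +0.34 V, n = 2.
Overall: Cu²⁺(aq) + H₂(g) → Cu(s) + 2 H⁺(aq)
Q = [H⁺]^2 / ([Cu²⁺]·P(H₂)); log Q = -1.553.
E = E° − (0.0592/n) log Q = +0.34 − (0.0592/2)(-1.553) = +0.386 V.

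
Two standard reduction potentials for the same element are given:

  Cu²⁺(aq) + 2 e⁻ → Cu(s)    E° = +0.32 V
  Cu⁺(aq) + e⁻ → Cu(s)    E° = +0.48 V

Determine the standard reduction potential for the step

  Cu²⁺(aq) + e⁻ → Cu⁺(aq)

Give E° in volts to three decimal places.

Sequential free energies add, so n₃E°₃ = n₁E°₁ + n₂E°₂.
With n₃ = 2, and the known step contributing 1×(+0.48) V, the unknown satisfies 1·E° = 2×(+0.32) − 1×(+0.48) = +0.160.
E° = +0.160 / 1 = +0.160 V.

+0.160 V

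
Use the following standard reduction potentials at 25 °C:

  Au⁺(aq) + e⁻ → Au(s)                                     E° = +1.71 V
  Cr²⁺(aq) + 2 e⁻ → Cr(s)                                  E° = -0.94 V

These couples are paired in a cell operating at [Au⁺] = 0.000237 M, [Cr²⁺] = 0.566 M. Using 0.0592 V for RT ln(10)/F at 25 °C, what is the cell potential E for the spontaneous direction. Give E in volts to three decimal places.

+2.443 V

Au⁺/Au is the cathode (higher E°), Cr²⁺/Cr the anode: E°cell = +1.71 − (-0.94) = +2.65 V, n = 2.
Overall: 2 Au⁺(aq) + Cr(s) → 2 Au(s) + Cr²⁺(aq)
Q = [Cr²⁺] / ([Au⁺]^2); log Q = 7.003.
E = E° − (0.0592/n) log Q = +2.65 − (0.0592/2)(7.003) = +2.443 V.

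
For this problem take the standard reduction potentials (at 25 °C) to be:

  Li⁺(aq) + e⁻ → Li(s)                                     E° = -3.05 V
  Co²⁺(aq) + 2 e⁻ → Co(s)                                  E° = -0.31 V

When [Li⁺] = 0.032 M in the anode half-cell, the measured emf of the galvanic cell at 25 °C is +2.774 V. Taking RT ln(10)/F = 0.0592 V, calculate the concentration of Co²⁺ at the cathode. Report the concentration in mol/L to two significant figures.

Co²⁺/Co is the cathode, Li⁺/Li the anode: E°cell = +2.74 V, n = 2.
Overall reaction: Co²⁺(aq) + 2 Li(s) → Co(s) + 2 Li⁺(aq); Q = [Li⁺]^2/[Co²⁺]^1.
From E = E° − (0.0592/n) log Q: log Q = (E° − E)·n/0.0592 = (+2.74 − (+2.774))·2/0.0592 = -1.1486.
So 1·log[Co²⁺] = 2·log(0.032) − log Q = -2.9897 − (-1.1486) = -1.8411; [Co²⁺] = 10^(-1.8411) ≈ 0.014 M.

0.014 M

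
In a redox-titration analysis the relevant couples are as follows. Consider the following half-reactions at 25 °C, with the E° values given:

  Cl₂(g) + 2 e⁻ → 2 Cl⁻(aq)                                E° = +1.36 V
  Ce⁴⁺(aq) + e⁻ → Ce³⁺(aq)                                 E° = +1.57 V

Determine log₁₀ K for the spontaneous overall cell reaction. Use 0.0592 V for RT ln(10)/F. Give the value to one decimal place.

Cathode: Ce⁴⁺/Ce³⁺; anode: Cl₂/Cl⁻. E°cell = +0.21 V, n = 2.
log K = nE°cell / 0.0592 = (2)(+0.21) / 0.0592 = 7.1.

7.1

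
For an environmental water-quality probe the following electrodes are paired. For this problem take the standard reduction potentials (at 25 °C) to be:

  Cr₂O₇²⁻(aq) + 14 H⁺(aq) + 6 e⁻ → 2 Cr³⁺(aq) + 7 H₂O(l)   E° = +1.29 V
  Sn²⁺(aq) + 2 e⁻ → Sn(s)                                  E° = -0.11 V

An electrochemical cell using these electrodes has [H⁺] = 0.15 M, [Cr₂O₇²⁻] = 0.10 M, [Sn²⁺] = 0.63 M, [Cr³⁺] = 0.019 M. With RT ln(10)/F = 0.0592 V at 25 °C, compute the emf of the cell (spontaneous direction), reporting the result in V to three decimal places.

+1.316 V

Cr₂O₇²⁻/Cr³⁺ is the cathode (higher E°), Sn²⁺/Sn the anode: E°cell = +1.29 − (-0.11) = +1.40 V, n = 6.
Overall: Cr₂O₇²⁻(aq) + 14 H⁺(aq) + 3 Sn(s) → 2 Cr³⁺(aq) + 7 H₂O(l) + 3 Sn²⁺(aq)
Q = [Cr³⁺]^2·[Sn²⁺]^3 / ([Cr₂O₇²⁻]·[H⁺]^14); log Q = 8.490.
E = E° − (0.0592/n) log Q = +1.40 − (0.0592/6)(8.490) = +1.316 V.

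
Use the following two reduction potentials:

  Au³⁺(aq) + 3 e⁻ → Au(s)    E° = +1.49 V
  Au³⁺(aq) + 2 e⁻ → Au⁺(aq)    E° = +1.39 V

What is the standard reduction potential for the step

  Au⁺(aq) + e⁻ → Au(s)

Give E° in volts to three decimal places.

+1.690 V

Sequential free energies add, so n₃E°₃ = n₁E°₁ + n₂E°₂.
With n₃ = 3, and the known step contributing 2×(+1.39) V, the unknown satisfies 1·E° = 3×(+1.49) − 2×(+1.39) = +1.690.
E° = +1.690 / 1 = +1.690 V.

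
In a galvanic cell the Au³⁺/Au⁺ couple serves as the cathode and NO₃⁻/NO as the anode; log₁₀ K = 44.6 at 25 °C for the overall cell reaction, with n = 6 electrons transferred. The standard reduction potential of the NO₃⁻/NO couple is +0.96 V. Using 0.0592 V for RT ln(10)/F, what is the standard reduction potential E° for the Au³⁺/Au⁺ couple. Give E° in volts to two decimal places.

+1.40 V

E°cell = (0.0592/n)·log K = (0.0592/6)(44.6) = +0.440 V.
Since Au³⁺/Au⁺ is the cathode and NO₃⁻/NO the anode, E°cell = E°(Au³⁺/Au⁺) − E°(NO₃⁻/NO).
So E°(Au³⁺/Au⁺) = E°cell + E°(NO₃⁻/NO) = +0.440 + (+0.96) = +1.40 V.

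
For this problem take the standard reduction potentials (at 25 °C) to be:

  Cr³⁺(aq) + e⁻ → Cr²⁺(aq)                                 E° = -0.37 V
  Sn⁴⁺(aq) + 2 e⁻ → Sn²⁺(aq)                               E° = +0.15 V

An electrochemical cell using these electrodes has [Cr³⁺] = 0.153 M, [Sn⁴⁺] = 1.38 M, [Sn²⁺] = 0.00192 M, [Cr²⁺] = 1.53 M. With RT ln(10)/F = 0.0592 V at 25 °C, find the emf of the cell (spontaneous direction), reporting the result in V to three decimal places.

Sn⁴⁺/Sn²⁺ is the cathode (higher E°), Cr³⁺/Cr²⁺ the anode: E°cell = +0.15 − (-0.37) = +0.52 V, n = 2.
Overall: Sn⁴⁺(aq) + 2 Cr²⁺(aq) → Sn²⁺(aq) + 2 Cr³⁺(aq)
Q = [Sn²⁺]·[Cr³⁺]^2 / ([Sn⁴⁺]·[Cr²⁺]^2); log Q = -4.857.
E = E° − (0.0592/n) log Q = +0.52 − (0.0592/2)(-4.857) = +0.664 V.

+0.664 V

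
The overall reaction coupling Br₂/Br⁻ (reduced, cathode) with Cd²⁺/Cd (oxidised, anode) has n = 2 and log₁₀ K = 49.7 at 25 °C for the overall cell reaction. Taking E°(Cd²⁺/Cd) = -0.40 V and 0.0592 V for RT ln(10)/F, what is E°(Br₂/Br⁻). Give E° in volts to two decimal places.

E°cell = (0.0592/n)·log K = (0.0592/2)(49.7) = +1.471 V.
Since Br₂/Br⁻ is the cathode and Cd²⁺/Cd the anode, E°cell = E°(Br₂/Br⁻) − E°(Cd²⁺/Cd).
So E°(Br₂/Br⁻) = E°cell + E°(Cd²⁺/Cd) = +1.471 + (-0.40) = +1.07 V.

+1.07 V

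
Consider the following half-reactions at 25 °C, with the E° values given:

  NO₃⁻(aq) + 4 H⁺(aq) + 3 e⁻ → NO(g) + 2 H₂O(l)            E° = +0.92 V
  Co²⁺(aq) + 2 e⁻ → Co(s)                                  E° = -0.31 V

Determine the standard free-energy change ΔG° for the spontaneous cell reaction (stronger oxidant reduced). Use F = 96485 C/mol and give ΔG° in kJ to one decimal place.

NO₃⁻/NO (E° = +0.92 V) is the cathode; Co²⁺/Co (E° = -0.31 V) is the anode, so E°cell = +1.23 V.
Balancing electrons gives n = 6 (lcm of 3 and 2).
ΔG° = −nFE° = −(6)(96485)(+1.23) = -712,059 J = -712.1 kJ.

-712.1 kJ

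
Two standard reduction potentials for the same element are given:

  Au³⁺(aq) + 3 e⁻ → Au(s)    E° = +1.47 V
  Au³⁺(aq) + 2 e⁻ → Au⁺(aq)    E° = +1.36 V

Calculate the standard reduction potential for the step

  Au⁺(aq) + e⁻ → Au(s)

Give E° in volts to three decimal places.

+1.690 V

Sequential free energies add, so n₃E°₃ = n₁E°₁ + n₂E°₂.
With n₃ = 3, and the known step contributing 2×(+1.36) V, the unknown satisfies 1·E° = 3×(+1.47) − 2×(+1.36) = +1.690.
E° = +1.690 / 1 = +1.690 V.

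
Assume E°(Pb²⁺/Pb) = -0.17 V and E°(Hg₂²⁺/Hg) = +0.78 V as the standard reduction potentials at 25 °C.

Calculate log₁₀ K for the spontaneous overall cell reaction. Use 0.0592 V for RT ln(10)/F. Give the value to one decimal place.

32.1

Cathode: Hg₂²⁺/Hg; anode: Pb²⁺/Pb. E°cell = +0.95 V, n = 2.
log K = nE°cell / 0.0592 = (2)(+0.95) / 0.0592 = 32.1.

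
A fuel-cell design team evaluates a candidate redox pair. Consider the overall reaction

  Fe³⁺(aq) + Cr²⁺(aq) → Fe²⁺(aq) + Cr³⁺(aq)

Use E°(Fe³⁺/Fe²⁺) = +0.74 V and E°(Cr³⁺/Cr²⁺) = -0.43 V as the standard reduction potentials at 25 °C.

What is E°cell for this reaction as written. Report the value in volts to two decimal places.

+1.17 V

The Fe³⁺/Fe²⁺ couple has the higher reduction potential, so it is the cathode; Cr³⁺/Cr²⁺ is oxidised at the anode.
E°cell = E°(cathode) − E°(anode) = (+0.74) − (-0.43) = +1.17 V.
Since E°cell > 0, the reaction is spontaneous under standard conditions.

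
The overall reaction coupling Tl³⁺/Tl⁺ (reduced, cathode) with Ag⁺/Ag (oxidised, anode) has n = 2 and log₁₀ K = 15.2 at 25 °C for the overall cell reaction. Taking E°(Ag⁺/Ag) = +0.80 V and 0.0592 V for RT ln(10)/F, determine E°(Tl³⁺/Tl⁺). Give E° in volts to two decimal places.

E°cell = (0.0592/n)·log K = (0.0592/2)(15.2) = +0.450 V.
Since Tl³⁺/Tl⁺ is the cathode and Ag⁺/Ag the anode, E°cell = E°(Tl³⁺/Tl⁺) − E°(Ag⁺/Ag).
So E°(Tl³⁺/Tl⁺) = E°cell + E°(Ag⁺/Ag) = +0.450 + (+0.80) = +1.25 V.

+1.25 V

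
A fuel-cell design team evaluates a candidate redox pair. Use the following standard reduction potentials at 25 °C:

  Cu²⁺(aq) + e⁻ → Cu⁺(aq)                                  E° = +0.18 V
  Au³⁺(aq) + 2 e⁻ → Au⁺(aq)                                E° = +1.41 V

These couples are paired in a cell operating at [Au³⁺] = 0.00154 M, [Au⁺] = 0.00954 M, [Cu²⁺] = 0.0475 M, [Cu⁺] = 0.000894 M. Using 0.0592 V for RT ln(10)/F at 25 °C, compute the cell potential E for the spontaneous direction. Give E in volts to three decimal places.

+1.104 V

Au³⁺/Au⁺ is the cathode (higher E°), Cu²⁺/Cu⁺ the anode: E°cell = +1.41 − (+0.18) = +1.23 V, n = 2.
Overall: Au³⁺(aq) + 2 Cu⁺(aq) → Au⁺(aq) + 2 Cu²⁺(aq)
Q = [Au⁺]·[Cu²⁺]^2 / ([Au³⁺]·[Cu⁺]^2); log Q = 4.243.
E = E° − (0.0592/n) log Q = +1.23 − (0.0592/2)(4.243) = +1.104 V.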